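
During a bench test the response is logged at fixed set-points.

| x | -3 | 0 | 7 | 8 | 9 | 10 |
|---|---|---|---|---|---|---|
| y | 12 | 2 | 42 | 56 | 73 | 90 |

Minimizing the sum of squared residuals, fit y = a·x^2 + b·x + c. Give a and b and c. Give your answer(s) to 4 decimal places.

a = 0.9734, b = -0.8610, c = 1.1241

Setting ∂/∂a … = 0 gives: 23139·a + 2557·b + 303·c = 20663;  2557·a + 303·b + 31·c = 2263;  303·a + 31·b + 6·c = 275.
(Σx^2·x^2 = 23139, Σx^2·x = 2557, Σx^2 = 303, Σx·x = 303, Σx = 31, Σ1 = 6, Σx^2·y = 20663, Σx·y = 2263, Σy = 275.)
Solving the 3×3 system (Gaussian elimination) gives a = 132759/136384, b = -117427/136384, c = 76655/68192.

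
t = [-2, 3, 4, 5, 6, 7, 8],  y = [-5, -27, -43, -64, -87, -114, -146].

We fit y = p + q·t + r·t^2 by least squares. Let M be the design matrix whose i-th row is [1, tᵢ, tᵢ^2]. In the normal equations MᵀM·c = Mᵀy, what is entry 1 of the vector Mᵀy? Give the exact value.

-486

Entry 1 ↔ basis 1, so (Mᵀy)_{1} = Σᵢ yᵢ = (1)·(-5) + (1)·(-27) + (1)·(-43) + (1)·(-64) + (1)·(-87) + (1)·(-114) + (1)·(-146) = -486.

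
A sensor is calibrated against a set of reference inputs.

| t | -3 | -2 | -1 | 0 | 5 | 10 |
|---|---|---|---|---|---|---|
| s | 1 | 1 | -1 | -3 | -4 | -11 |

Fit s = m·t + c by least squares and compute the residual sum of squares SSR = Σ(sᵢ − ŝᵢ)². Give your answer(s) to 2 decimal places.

Entries of AᵀA: Σt·t = 139, Σt = 9, Σ1 = 6.
And Σt·s = -134, Σs = -17.
Δ = 139·6 − 9² = 753.
m = ((-134)·6 − 9·(-17))/753 = -217/251; c = (139·(-17) − 9·(-134))/753 = -1157/753.
Residuals: -43/753, 608/753, -247/753, -1102/753, 1400/753, -616/753; SSR = 5294/753.

SSR = 7.03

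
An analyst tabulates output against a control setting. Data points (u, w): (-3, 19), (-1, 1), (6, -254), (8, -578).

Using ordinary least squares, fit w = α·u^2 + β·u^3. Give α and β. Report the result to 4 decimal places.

α = -0.9858, β = -1.0066

Sums needed: Σu^2·u^2 = 5474, Σu^2·u^3 = 40300, Σu^3·u^3 = 309530.
Moment sums: Σu^2·w = -45964, Σu^3·w = -351314.
MᵀM·[α, β]ᵀ = Mᵀw becomes [[5474, 40300]; [40300, 309530]]·[α, β]ᵀ = [-45964, -351314]ᵀ.
Determinant 5474·309530 − 40300² = 70277220.
α = ((-45964)·309530 − 40300·(-351314))/70277220 = -29608/30033; β = (5474·(-351314) − 40300·(-45964))/70277220 = -1965101/1952145.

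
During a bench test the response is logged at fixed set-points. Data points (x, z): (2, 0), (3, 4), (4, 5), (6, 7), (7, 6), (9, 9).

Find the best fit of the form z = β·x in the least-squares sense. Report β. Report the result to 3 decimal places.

Normal-equation sums: Σx·x = 195.
Moment sums: Σx·z = 197.
Hence β = 197 / 195 ≈ 1.01026.

β = 1.010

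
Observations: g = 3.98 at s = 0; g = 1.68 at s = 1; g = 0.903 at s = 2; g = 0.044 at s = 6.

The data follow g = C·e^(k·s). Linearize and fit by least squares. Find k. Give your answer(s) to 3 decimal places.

Taking logs, ln g = k·s + ln C, so regress ln g on s.
AᵀA = [[41.0000, 9.0000]; [9.0000, 4]], rhs = [-18.4267, -1.3255]ᵀ  (here Σs = 9.0000, Σ(s)² = 41.0000, Σln g = -1.3255, Σs·ln g = -18.4267).
Solving (det = 83.0000): k = -0.74430, ln C = 1.34330.

k = -0.744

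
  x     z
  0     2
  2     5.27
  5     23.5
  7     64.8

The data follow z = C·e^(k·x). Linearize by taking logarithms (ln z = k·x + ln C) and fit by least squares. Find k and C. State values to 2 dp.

k = 0.50, C = 1.98

Taking logs, ln z = k·x + ln C, so regress ln z on x.
Over the data: Σx = 14.0000, Σ(x)² = 78.0000, Σln z = 9.6835, Σx·ln z = 48.3082.
Normal system: [[78.0000, 14.0000]; [14.0000, 4]]·[k, ln C]ᵀ = [48.3082, 9.6835]ᵀ.
Δ = 78.0000·4 − (14.0000)² = 116.0000; k = (48.3082·4 − 14.0000·9.6835)/116.0000 = 0.49710, ln C = (78.0000·9.6835 − 14.0000·48.3082)/116.0000 = 0.68101, so C = exp(0.68101) = 1.97587.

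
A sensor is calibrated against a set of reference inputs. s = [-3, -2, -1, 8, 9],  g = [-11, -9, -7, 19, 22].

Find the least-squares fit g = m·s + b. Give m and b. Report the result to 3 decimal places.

From the data, Σs·s = 159, Σs = 11, Σ1 = 5.
Moment sums: Σs·g = 408, Σg = 14.
MᵀM·[m, b]ᵀ = Mᵀg becomes [[159, 11]; [11, 5]]·[m, b]ᵀ = [408, 14]ᵀ.
Determinant 159·5 − 11² = 674.
m = (408·5 − 11·14)/674 = 943/337; b = (159·14 − 11·408)/674 = -1131/337.

m = 2.798, b = -3.356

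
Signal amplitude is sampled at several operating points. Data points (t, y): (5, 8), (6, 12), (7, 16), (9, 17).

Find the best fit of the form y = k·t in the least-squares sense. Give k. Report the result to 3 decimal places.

The normal system MᵀM·[k]ᵀ = Mᵀy is [[191]]·[k]ᵀ = [377]ᵀ.
Hence k = 377 / 191 ≈ 1.97382.

k = 1.974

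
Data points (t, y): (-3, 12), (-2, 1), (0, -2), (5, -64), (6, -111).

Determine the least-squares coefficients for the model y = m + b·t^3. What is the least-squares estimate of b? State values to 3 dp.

b = -0.502

Compute the Gram sums: Σ1 = 5, Σt^3 = 306, Σt^3·t^3 = 63074.
And Σy = -164, Σt^3·y = -32308.
det = 5·63074 − 306² = 221734.
m = ((-164)·63074 − 306·(-32308))/221734 = -228944/110867; b = (5·(-32308) − 306·(-164))/221734 = -55678/110867.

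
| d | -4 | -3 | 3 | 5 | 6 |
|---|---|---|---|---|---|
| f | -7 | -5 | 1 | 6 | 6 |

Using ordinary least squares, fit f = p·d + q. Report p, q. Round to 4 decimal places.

p = 1.2981, q = -1.6174

With design matrix A, AᵀA = [[95, 7]; [7, 5]] and Aᵀf = [112, 1]ᵀ.
Eliminating q: 5·(row 1) − 7·(row 2) gives 426·p = 5·112 − 7·1 = 553, so p = 553/426.
Then q = (1 − 7·(553/426))/5 = -689/426.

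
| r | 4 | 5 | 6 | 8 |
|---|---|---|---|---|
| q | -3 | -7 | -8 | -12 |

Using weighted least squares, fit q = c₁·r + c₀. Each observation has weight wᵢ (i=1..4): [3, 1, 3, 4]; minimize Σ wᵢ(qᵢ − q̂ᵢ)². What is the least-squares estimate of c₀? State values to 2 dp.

c₀ = 5.27

Entries of XᵀWX: Σwᵢ·r·r = 437, Σwᵢ·r = 67, Σwᵢ·1 = 11.
And Σwᵢ·r·q = -599, Σwᵢ·q = -88.
So XᵀWX·[c₁, c₀]ᵀ = XᵀWq: [[437, 67]; [67, 11]]·[c₁, c₀]ᵀ = [-599, -88]ᵀ.
Eliminating c₀: 11·(row 1) − 67·(row 2) gives 318·c₁ = 11·(-599) − 67·(-88) = -693, so c₁ = -231/106.
Then c₀ = ((-88) − 67·(-231/106))/11 = 559/106.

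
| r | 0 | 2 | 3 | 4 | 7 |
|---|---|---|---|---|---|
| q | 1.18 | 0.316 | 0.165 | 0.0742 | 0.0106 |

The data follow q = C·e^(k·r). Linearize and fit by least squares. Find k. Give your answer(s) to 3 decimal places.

With ln qᵢ as the transformed response and rᵢ as the regressor:
Σr = 16.0000, Σ(r)² = 78.0000, Σln q = -9.9362, Σr·ln q = -49.9417.
Normal system: [[78.0000, 16.0000]; [16.0000, 5]]·[k, ln C]ᵀ = [-49.9417, -9.9362]ᵀ.
Δ = 78.0000·5 − (16.0000)² = 134.0000; k = (-49.9417·5 − 16.0000·-9.9362)/134.0000 = -0.67709, ln C = (78.0000·-9.9362 − 16.0000·-49.9417)/134.0000 = 0.17943.

k = -0.677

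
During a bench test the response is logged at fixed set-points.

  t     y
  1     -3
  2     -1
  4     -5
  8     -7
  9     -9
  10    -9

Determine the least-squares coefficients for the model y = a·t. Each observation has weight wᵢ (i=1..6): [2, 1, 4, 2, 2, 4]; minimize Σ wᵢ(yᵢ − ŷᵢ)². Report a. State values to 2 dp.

Compute the Gram sums: Σwᵢ·t·t = 760.
For AᵀWy: Σwᵢ·t·y = -722.
Normal equations: [[760]]·[a]ᵀ = [-722]ᵀ.
a = (-722)/760 = -0.95.

a = -0.95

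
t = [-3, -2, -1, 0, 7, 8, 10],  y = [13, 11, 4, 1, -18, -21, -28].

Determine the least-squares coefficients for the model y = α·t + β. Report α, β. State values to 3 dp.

α = -3.055, β = 2.862

Entries of MᵀM: Σt·t = 227, Σt = 19, Σ1 = 7.
For Mᵀy: Σt·y = -639, Σy = -38.
Normal equations: [[227, 19]; [19, 7]]·[α, β]ᵀ = [-639, -38]ᵀ.
Determinant 227·7 − 19² = 1228.
α = ((-639)·7 − 19·(-38))/1228 = -3751/1228; β = (227·(-38) − 19·(-639))/1228 = 3515/1228.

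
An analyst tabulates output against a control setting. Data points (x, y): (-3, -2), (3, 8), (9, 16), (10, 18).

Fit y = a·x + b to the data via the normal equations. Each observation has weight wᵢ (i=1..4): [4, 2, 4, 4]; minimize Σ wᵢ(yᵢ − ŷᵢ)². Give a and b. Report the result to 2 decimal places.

a = 1.51, b = 2.72

The normal equations are: 778·a + 70·b = 1368;  70·a + 14·b = 144.
(Σwᵢ·x·x = 778, Σwᵢ·x = 70, Σwᵢ·1 = 14, Σwᵢ·x·y = 1368, Σwᵢ·y = 144.)
det = 778·14 − 70² = 5992.
a = (1368·14 − 70·144)/5992 = 162/107; b = (778·144 − 70·1368)/5992 = 2034/749.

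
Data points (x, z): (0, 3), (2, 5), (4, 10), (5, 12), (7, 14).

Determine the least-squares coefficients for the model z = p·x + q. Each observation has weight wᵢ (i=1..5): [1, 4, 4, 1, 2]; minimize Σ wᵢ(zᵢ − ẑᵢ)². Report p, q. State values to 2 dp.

p = 1.78, q = 2.22

Entries of MᵀWM: Σwᵢ·x·x = 203, Σwᵢ·x = 43, Σwᵢ·1 = 12.
And Σwᵢ·x·z = 456, Σwᵢ·z = 103.
det = 203·12 − 43² = 587.
p = (456·12 − 43·103)/587 = 1043/587; q = (203·103 − 43·456)/587 = 1301/587.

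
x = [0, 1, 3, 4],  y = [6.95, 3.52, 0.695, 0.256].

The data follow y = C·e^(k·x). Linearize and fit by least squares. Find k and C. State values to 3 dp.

k = -0.822, C = 7.483

With ln yᵢ as the transformed response and xᵢ as the regressor:
Σx = 8.0000, Σ(x)² = 26.0000, Σln y = 1.4708, Σx·ln y = -5.2834.
Equations: 26.0000·k + 8.0000·ln C = -5.2834;  8.0000·k + 4·ln C = 1.4708.
Slope k = (n·Σx·ln y − Σx·Σln y)/(n·Σ(x)² − (Σx)²) = (4·-5.2834 − 8.0000·1.4708)/40.0000 = -0.82249; ln C = (Σln y − k·Σx)/n = 2.01268, so C = exp(2.01268) = 7.48338.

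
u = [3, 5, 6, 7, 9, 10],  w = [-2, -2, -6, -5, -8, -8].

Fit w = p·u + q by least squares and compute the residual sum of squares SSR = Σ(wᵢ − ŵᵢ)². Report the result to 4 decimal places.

With design matrix M, MᵀM = [[300, 40]; [40, 6]] and Mᵀw = [-239, -31]ᵀ.
det = 300·6 − 40² = 200.
p = ((-239)·6 − 40·(-31))/200 = -97/100; q = (300·(-31) − 40·(-239))/200 = 13/10.
Residuals: -39/100, 31/20, -37/25, 49/100, -57/100, 2/5; SSR = 547/100.

SSR = 5.4700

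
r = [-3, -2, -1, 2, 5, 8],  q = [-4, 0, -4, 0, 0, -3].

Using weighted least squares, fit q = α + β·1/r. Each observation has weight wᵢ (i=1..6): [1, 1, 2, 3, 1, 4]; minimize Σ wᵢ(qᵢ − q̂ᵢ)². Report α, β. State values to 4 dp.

The normal equations are: 12·α + (-19/30)·β = -24;  (-19/30)·α + (11569/3600)·β = 47/6.
(Σwᵢ·1 = 12, Σwᵢ·1/r = -19/30, Σwᵢ·1/r·1/r = 11569/3600, Σwᵢ·q = -24, Σwᵢ·1/r·q = 47/6.)
Determinant 12·(11569/3600) − (-19/30)² = 17173/450.
α = ((-24)·(11569/3600) − (-19/30)·(47/6))/(17173/450) = -64949/34346; β = (12·(47/6) − (-19/30)·(-24))/(17173/450) = 35460/17173.

α = -1.8910, β = 2.0649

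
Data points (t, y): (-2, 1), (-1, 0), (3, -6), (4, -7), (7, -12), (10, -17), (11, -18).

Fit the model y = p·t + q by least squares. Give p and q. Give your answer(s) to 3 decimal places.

Normal-equation sums: Σt·t = 300, Σt = 32, Σ1 = 7.
Moment sums: Σt·y = -500, Σy = -59.
Eliminating q: 7·(row 1) − 32·(row 2) gives 1076·p = 7·(-500) − 32·(-59) = -1612, so p = -403/269.
Then q = ((-59) − 32·(-403/269))/7 = -425/269.

p = -1.498, q = -1.580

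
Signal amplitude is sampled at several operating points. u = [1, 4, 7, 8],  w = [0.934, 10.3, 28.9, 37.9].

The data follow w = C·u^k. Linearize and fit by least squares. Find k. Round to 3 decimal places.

k = 1.773

Let Y = ln w. Fitting Y = k·ln u + ln C by least squares:
Σln u = 5.4116, Σ(ln u)² = 10.0325, Σln w = 9.2627, Σln u·ln w = 17.3374.
Equations: 10.0325·k + 5.4116·ln C = 17.3374;  5.4116·k + 4·ln C = 9.2627.
Slope k = (n·Σln u·ln w − Σln u·Σln w)/(n·Σ(ln u)² − (Σln u)²) = (4·17.3374 − 5.4116·9.2627)/10.8439 = 1.77275; ln C = (Σln w − k·Σln u)/n = -0.08271.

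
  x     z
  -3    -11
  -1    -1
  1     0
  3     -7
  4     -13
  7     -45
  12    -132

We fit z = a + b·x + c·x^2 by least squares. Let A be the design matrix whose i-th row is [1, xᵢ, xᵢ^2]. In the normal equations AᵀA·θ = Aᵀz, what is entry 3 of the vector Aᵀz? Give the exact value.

-21584

Entry 3 ↔ basis x^2, so (Aᵀz)_{3} = Σᵢ (x^2)·zᵢ = (9)·(-11) + (1)·(-1) + (1)·(0) + (9)·(-7) + (16)·(-13) + (49)·(-45) + (144)·(-132) = -21584.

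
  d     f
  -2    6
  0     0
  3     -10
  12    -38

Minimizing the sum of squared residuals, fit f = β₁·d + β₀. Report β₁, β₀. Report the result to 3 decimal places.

From the data, Σd·d = 157, Σd = 13, Σ1 = 4.
For Xᵀf: Σd·f = -498, Σf = -42.
So XᵀX·[β₁, β₀]ᵀ = Xᵀf: [[157, 13]; [13, 4]]·[β₁, β₀]ᵀ = [-498, -42]ᵀ.
det = 157·4 − 13² = 459.
β₁ = ((-498)·4 − 13·(-42))/459 = -482/153; β₀ = (157·(-42) − 13·(-498))/459 = -40/153.

β₁ = -3.150, β₀ = -0.261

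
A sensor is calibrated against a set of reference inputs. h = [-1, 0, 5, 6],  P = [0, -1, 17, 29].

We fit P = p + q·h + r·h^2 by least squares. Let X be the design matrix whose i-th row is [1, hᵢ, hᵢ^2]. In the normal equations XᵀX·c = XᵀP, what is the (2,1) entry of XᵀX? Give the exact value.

10

Row 2 ↔ basis h, column 1 ↔ basis 1, so (XᵀX)_{2,1} = Σᵢ h = (-1)·(1) + (0)·(1) + (5)·(1) + (6)·(1) = 10.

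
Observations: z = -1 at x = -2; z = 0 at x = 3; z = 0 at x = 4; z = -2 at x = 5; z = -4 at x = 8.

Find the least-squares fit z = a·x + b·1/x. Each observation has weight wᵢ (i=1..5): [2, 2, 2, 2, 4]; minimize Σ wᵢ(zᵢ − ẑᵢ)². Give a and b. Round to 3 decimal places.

The normal system AᵀWA·[a, b]ᵀ = AᵀWz is [[364, 12]; [12, 3563/3600]]·[a, b]ᵀ = [-144, -9/5]ᵀ.
Eliminating b: (3563/3600)·(row 1) − 12·(row 2) gives (194633/900)·a = (3563/3600)·(-144) − 12·(-9/5) = -3023/25, so a = -108828/194633.
Then b = ((-9/5) − 12·(-108828/194633))/(3563/3600) = 965520/194633.

a = -0.559, b = 4.961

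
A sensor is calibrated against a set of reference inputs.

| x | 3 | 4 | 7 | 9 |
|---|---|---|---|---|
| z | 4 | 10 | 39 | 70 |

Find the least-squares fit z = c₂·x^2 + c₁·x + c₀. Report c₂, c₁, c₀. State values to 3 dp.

c₂ = 1.100, c₁ = -2.253, c₀ = 1.068

MᵀM·[c₂, c₁, c₀]ᵀ = Mᵀz reads: 9299·c₂ + 1163·c₁ + 155·c₀ = 7777;  1163·c₂ + 155·c₁ + 23·c₀ = 955;  155·c₂ + 23·c₁ + 4·c₀ = 123.
Inverting the 3×3 Gram matrix, [c₂, c₁, c₀]ᵀ = [779/708, -1595/708, 63/59]ᵀ.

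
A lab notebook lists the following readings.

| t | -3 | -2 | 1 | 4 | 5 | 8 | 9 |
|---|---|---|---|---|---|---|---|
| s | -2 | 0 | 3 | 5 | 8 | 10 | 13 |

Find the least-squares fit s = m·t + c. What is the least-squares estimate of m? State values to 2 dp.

m = 1.14

The normal equations are: 200·m + 22·c = 266;  22·m + 7·c = 37.
Determinant 200·7 − 22² = 916.
m = (266·7 − 22·37)/916 = 262/229; c = (200·37 − 22·266)/916 = 387/229.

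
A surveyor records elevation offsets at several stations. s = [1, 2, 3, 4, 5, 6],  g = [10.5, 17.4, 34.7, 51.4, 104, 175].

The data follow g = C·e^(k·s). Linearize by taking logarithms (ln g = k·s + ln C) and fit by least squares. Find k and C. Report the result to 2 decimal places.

Linearized form: ln g = k·s + ln C. From the 6 transformed points,
Σs = 21.0000, Σ(s)² = 91.0000, Σln g = 22.5034, Σs·ln g = 88.6738.
Normal system: [[91.0000, 21.0000]; [21.0000, 6]]·[k, ln C]ᵀ = [88.6738, 22.5034]ᵀ.
Δ = 91.0000·6 − (21.0000)² = 105.0000; k = (88.6738·6 − 21.0000·22.5034)/105.0000 = 0.56639, ln C = (91.0000·22.5034 − 21.0000·88.6738)/105.0000 = 1.76820, so C = exp(1.76820) = 5.86027.

k = 0.57, C = 5.86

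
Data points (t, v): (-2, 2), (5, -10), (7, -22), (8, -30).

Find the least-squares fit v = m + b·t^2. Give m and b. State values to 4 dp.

m = 3.7911, b = -0.5293

Normal-equation sums: Σ1 = 4, Σt^2 = 142, Σt^2·t^2 = 7138.
Right-hand side: Σv = -60, Σt^2·v = -3240.
AᵀA·[m, b]ᵀ = Aᵀv becomes [[4, 142]; [142, 7138]]·[m, b]ᵀ = [-60, -3240]ᵀ.
Δ = 4·7138 − 142² = 8388.
m = ((-60)·7138 − 142·(-3240))/8388 = 2650/699; b = (4·(-3240) − 142·(-60))/8388 = -370/699.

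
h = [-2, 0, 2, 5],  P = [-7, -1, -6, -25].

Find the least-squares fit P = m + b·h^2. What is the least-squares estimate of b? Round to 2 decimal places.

The normal equations are: 4·m + 33·b = -39;  33·m + 657·b = -677.
(Σ1 = 4, Σh^2 = 33, Σh^2·h^2 = 657, ΣP = -39, Σh^2·P = -677.)
Determinant 4·657 − 33² = 1539.
m = ((-39)·657 − 33·(-677))/1539 = -1094/513; b = (4·(-677) − 33·(-39))/1539 = -1421/1539.

b = -0.92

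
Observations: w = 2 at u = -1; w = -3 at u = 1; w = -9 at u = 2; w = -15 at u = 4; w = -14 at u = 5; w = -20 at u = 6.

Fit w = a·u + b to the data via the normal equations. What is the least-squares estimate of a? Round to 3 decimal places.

The normal equations are: 83·a + 17·b = -273;  17·a + 6·b = -59.
(Σu·u = 83, Σu = 17, Σ1 = 6, Σu·w = -273, Σw = -59.)
Δ = 83·6 − 17² = 209.
a = ((-273)·6 − 17·(-59))/209 = -635/209; b = (83·(-59) − 17·(-273))/209 = -256/209.

a = -3.038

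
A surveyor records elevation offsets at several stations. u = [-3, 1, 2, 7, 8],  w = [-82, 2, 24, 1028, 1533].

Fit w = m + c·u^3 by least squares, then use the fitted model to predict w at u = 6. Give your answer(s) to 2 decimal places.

ŵ = 646.63

Compute the Gram sums: Σ1 = 5, Σu^3 = 837, Σu^3·u^3 = 380587.
For Mᵀw: Σw = 2505, Σu^3·w = 1139908.
Normal equations: [[5, 837]; [837, 380587]]·[m, c]ᵀ = [2505, 1139908]ᵀ.
det = 5·380587 − 837² = 1202366.
m = (2505·380587 − 837·1139908)/1202366 = -23631/38786; c = (5·1139908 − 837·2505)/1202366 = 3602855/1202366.
At u = 6: ŵ = (-23631/38786)·(1) + (3602855/1202366)·(216) = 777484119/1202366.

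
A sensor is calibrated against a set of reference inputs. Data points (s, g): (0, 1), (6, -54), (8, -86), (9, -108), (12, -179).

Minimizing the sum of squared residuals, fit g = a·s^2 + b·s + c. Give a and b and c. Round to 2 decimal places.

a = -0.99, b = -3.11, c = 0.94

The normal equations are: 32689·a + 3185·b + 325·c = -41972;  3185·a + 325·b + 35·c = -4132;  325·a + 35·b + 5·c = -426.
(Σs^2·s^2 = 32689, Σs^2·s = 3185, Σs^2 = 325, Σs·s = 325, Σs = 35, Σ1 = 5, Σs^2·g = -41972, Σs·g = -4132, Σg = -426.)
Solving the 3×3 system (Gaussian elimination) gives a = -1601/1617, b = -719/231, c = 2546/2695.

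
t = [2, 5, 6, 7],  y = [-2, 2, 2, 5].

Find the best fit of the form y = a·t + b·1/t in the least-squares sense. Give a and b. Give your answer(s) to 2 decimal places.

Compute the Gram sums: Σt·t = 114, Σt·1/t = 4, Σ1/t·1/t = 7457/22050.
Right-hand side: Σt·y = 53, Σ1/t·y = 47/105.
So MᵀM·[a, b]ᵀ = Mᵀy: [[114, 4]; [4, 7457/22050]]·[a, b]ᵀ = [53, 47/105]ᵀ.
Δ = 114·(7457/22050) − 4² = 82883/3675.
a = (53·(7457/22050) − 4·(47/105))/(82883/3675) = 355741/497298; b = (114·(47/105) − 4·53)/(82883/3675) = -591570/82883.

a = 0.72, b = -7.14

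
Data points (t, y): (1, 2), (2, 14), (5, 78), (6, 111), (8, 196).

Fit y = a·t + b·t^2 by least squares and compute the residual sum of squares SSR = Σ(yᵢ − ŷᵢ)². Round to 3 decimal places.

Sums needed: Σt·t = 130, Σt·t^2 = 862, Σt^2·t^2 = 6034.
Right-hand side: Σt·y = 2654, Σt^2·y = 18548.
AᵀA·[a, b]ᵀ = Aᵀy becomes [[130, 862]; [862, 6034]]·[a, b]ᵀ = [2654, 18548]ᵀ.
det = 130·6034 − 862² = 41376.
a = (2654·6034 − 862·18548)/41376 = 5/8; b = (130·18548 − 862·2654)/41376 = 10291/3448.
Residuals: -2775/1724, 1399/1724, 447/1724, -339/1724, -7/431; SSR = 5785/1724.

SSR = 3.356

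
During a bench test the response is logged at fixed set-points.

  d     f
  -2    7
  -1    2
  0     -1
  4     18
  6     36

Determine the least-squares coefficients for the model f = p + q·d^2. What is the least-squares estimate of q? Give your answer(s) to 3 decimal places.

Sums needed: Σ1 = 5, Σd^2 = 57, Σd^2·d^2 = 1569.
For Mᵀf: Σf = 62, Σd^2·f = 1614.
Normal equations: [[5, 57]; [57, 1569]]·[p, q]ᵀ = [62, 1614]ᵀ.
det = 5·1569 − 57² = 4596.
p = (62·1569 − 57·1614)/4596 = 440/383; q = (5·1614 − 57·62)/4596 = 378/383.

q = 0.987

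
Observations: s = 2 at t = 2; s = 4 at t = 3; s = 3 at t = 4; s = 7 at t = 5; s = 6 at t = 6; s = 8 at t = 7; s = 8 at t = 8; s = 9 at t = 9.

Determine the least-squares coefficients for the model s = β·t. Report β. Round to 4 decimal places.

Setting ∂/∂β … = 0 gives: 284·β = 300.
Hence β = 300 / 284 ≈ 1.05634.

β = 1.0563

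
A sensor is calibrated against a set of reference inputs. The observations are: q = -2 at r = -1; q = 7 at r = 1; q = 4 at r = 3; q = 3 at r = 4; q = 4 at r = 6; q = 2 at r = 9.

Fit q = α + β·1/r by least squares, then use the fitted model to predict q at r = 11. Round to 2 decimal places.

q̂ = 2.76

Normal-equation sums: Σ1 = 6, Σ1/r = 31/36, Σ1/r·1/r = 2869/1296.
And Σq = 18, Σ1/r·q = 431/36.
XᵀX·[α, β]ᵀ = Xᵀq becomes [[6, 31/36]; [31/36, 2869/1296]]·[α, β]ᵀ = [18, 431/36]ᵀ.
det = 6·(2869/1296) − (31/36)² = 16253/1296.
α = (18·(2869/1296) − (31/36)·(431/36))/(16253/1296) = 38281/16253; β = (6·(431/36) − (31/36)·18)/(16253/1296) = 73008/16253.
At r = 11: q̂ = (38281/16253)·(1) + (73008/16253)·(1/11) = 494099/178783.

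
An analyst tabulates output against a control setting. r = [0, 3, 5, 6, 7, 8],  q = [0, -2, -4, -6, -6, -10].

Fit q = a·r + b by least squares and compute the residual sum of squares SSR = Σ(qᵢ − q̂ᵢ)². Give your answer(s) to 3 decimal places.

With design matrix A, AᵀA = [[183, 29]; [29, 6]] and Aᵀq = [-184, -28]ᵀ.
Eliminating b: 6·(row 1) − 29·(row 2) gives 257·a = 6·(-184) − 29·(-28) = -292, so a = -292/257.
Then b = ((-28) − 29·(-292/257))/6 = 212/257.
Residuals: -212/257, 150/257, 220/257, -2/257, 290/257, -446/257; SSR = 1552/257.

SSR = 6.039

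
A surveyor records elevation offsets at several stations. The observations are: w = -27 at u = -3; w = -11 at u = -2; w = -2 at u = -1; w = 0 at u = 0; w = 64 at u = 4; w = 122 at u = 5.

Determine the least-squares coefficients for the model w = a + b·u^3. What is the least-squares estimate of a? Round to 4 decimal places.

a = -0.9034

The normal equations are: 6·a + 153·b = 146;  153·a + 20515·b = 20165.
(Σ1 = 6, Σu^3 = 153, Σu^3·u^3 = 20515, Σw = 146, Σu^3·w = 20165.)
Eliminating b: 20515·(row 1) − 153·(row 2) gives 99681·a = 20515·146 − 153·20165 = -90055, so a = -90055/99681.
Then b = (20165 − 153·(-90055/99681))/20515 = 32884/33227.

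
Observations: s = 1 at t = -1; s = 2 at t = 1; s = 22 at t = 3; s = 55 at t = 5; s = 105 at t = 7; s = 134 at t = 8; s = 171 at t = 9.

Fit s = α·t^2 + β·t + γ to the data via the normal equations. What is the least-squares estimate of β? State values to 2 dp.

Entries of MᵀM: Σt^2·t^2 = 13766, Σt^2·t = 1736, Σt^2 = 230, Σt·t = 230, Σt = 32, Σ1 = 7.
And Σt^2·s = 29148, Σt·s = 3688, Σs = 490.
MᵀM·[α, β, γ]ᵀ = Mᵀs becomes [[13766, 1736, 230]; [1736, 230, 32]; [230, 32, 7]]·[α, β, γ]ᵀ = [29148, 3688, 490]ᵀ.
Inverting the 3×3 Gram matrix, [α, β, γ]ᵀ = [176828/89481, 101740/89481, -3830/29827]ᵀ.

β = 1.14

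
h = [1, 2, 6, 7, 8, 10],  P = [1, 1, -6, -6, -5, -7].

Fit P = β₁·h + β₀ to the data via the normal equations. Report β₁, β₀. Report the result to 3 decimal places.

β₁ = -0.984, β₀ = 1.908

The normal equations are: 254·β₁ + 34·β₀ = -185;  34·β₁ + 6·β₀ = -22.
Δ = 254·6 − 34² = 368.
β₁ = ((-185)·6 − 34·(-22))/368 = -181/184; β₀ = (254·(-22) − 34·(-185))/368 = 351/184.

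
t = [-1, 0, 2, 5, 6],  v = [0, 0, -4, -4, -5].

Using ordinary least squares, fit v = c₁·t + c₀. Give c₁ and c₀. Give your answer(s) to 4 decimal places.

c₁ = -0.7204, c₀ = -0.8710

Sums needed: Σt·t = 66, Σt = 12, Σ1 = 5.
And Σt·v = -58, Σv = -13.
So AᵀA·[c₁, c₀]ᵀ = Aᵀv: [[66, 12]; [12, 5]]·[c₁, c₀]ᵀ = [-58, -13]ᵀ.
Eliminating c₀: 5·(row 1) − 12·(row 2) gives 186·c₁ = 5·(-58) − 12·(-13) = -134, so c₁ = -67/93.
Then c₀ = ((-13) − 12·(-67/93))/5 = -27/31.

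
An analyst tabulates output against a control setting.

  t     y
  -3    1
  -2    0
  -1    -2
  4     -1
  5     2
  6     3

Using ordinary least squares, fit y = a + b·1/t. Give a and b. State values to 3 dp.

With design matrix A, AᵀA = [[6, -73/60]; [-73/60, 5369/3600]] and Aᵀy = [3, 139/60]ᵀ.
Eliminating b: (5369/3600)·(row 1) − (-73/60)·(row 2) gives (5377/720)·a = (5369/3600)·3 − (-73/60)·(139/60) = 13127/1800, so a = 26254/26885.
Then b = ((139/60) − (-73/60)·(26254/26885))/(5369/3600) = 12636/5377.

a = 0.977, b = 2.350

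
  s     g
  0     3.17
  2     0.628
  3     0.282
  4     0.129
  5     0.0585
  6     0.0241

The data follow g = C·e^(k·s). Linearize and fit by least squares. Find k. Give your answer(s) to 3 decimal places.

Let Y = ln g. Fitting Y = k·s + ln C by least squares:
Over the data: Σs = 20.0000, Σ(s)² = 90.0000, Σln g = -9.1895, Σs·ln g = -49.4666.
Normal system: [[90.0000, 20.0000]; [20.0000, 6]]·[k, ln C]ᵀ = [-49.4666, -9.1895]ᵀ.
Solving (det = 140.0000): k = -0.80721, ln C = 1.15910.

k = -0.807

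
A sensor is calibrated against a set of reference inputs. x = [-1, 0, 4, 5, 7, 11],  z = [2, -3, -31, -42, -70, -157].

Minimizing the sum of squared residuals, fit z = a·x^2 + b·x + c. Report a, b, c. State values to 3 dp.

Sums needed: Σx^2·x^2 = 17924, Σx^2·x = 1862, Σx^2 = 212, Σx·x = 212, Σx = 26, Σ1 = 6.
For Aᵀz: Σx^2·z = -23971, Σx·z = -2553, Σz = -301.
So AᵀA·[a, b, c]ᵀ = Aᵀz: [[17924, 1862, 212]; [1862, 212, 26]; [212, 26, 6]]·[a, b, c]ᵀ = [-23971, -2553, -301]ᵀ.
Row-reducing yields a = -220151/219750, b = -134333/43950, c = -55818/36625.

a = -1.002, b = -3.056, c = -1.524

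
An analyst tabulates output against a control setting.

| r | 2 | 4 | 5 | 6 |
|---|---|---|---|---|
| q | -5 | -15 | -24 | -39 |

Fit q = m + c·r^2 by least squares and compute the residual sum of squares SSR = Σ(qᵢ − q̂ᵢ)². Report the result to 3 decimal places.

SSR = 9.317

With design matrix M, MᵀM = [[4, 81]; [81, 2193]] and Mᵀq = [-83, -2264]ᵀ.
Eliminating c: 2193·(row 1) − 81·(row 2) gives 2211·m = 2193·(-83) − 81·(-2264) = 1365, so m = 455/737.
Then c = ((-2264) − 81·(455/737))/2193 = -2333/2211.
Residuals: -3088/2211, 2798/2211, 3896/2211, -1202/737; SSR = 20600/2211.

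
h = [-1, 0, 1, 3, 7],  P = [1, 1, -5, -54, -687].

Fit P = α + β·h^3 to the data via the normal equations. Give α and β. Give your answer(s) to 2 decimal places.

Sums needed: Σ1 = 5, Σh^3 = 370, Σh^3·h^3 = 118380.
Right-hand side: ΣP = -744, Σh^3·P = -237105.
Normal equations: [[5, 370]; [370, 118380]]·[α, β]ᵀ = [-744, -237105]ᵀ.
Eliminating β: 118380·(row 1) − 370·(row 2) gives 455000·α = 118380·(-744) − 370·(-237105) = -345870, so α = -4941/6500.
Then β = ((-237105) − 370·(-4941/6500))/118380 = -26007/13000.

α = -0.76, β = -2.00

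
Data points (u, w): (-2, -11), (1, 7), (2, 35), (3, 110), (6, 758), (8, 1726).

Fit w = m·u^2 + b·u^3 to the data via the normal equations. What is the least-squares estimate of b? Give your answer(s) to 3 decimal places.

b = 2.963

The normal system AᵀA·[m, b]ᵀ = Aᵀw is [[5506, 40788]; [40788, 309658]]·[m, b]ᵀ = [138845, 1050785]ᵀ.
Determinant 5506·309658 − 40788² = 41316004.
m = (138845·309658 − 40788·1050785)/41316004 = 67523215/20658002; b = (5506·1050785 − 40788·138845)/41316004 = 61206175/20658002.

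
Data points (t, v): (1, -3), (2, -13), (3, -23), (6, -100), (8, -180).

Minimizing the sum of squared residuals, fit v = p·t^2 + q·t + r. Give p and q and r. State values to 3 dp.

p = -2.981, q = 1.648, r = -2.434

Setting ∂/∂p … = 0 gives: 5490·p + 764·q + 114·r = -15382;  764·p + 114·q + 20·r = -2138;  114·p + 20·q + 5·r = -319.
(Σt^2·t^2 = 5490, Σt^2·t = 764, Σt^2 = 114, Σt·t = 114, Σt = 20, Σ1 = 5, Σt^2·v = -15382, Σt·v = -2138, Σv = -319.)
Inverting the 3×3 Gram matrix, [p, q, r]ᵀ = [-12754/4279, 641/389, -10413/4279]ᵀ.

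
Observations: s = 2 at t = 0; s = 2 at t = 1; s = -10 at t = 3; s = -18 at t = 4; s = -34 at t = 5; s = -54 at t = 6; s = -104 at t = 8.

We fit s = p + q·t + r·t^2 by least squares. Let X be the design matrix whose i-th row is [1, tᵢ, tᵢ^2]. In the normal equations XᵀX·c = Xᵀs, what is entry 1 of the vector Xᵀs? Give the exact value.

Entry 1 ↔ basis 1, so (Xᵀs)_{1} = Σᵢ sᵢ = (1)·(2) + (1)·(2) + (1)·(-10) + (1)·(-18) + (1)·(-34) + (1)·(-54) + (1)·(-104) = -216.

-216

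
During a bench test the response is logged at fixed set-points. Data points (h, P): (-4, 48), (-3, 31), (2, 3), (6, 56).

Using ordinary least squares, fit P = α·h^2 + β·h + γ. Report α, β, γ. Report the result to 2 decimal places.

α = 2.07, β = -3.39, γ = 1.68

Sums needed: Σh^2·h^2 = 1649, Σh^2·h = 133, Σh^2 = 65, Σh·h = 65, Σh = 1, Σ1 = 4.
Right-hand side: Σh^2·P = 3075, Σh·P = 57, ΣP = 138.
Normal equations: [[1649, 133, 65]; [133, 65, 1]; [65, 1, 4]]·[α, β, γ]ᵀ = [3075, 57, 138]ᵀ.
Solving the 3×3 system (Gaussian elimination) gives α = 2279/1100, β = -3727/1100, γ = 42/25.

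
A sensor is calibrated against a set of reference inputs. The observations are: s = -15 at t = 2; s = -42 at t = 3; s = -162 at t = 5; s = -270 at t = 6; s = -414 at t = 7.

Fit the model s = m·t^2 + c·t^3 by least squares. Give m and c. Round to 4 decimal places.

m = -1.7025, c = -0.9638

From the data, Σt^2·t^2 = 4419, Σt^2·t^3 = 27983, Σt^3·t^3 = 180723.
For Mᵀs: Σt^2·s = -34494, Σt^3·s = -221826.
Eliminating c: 180723·(row 1) − 27983·(row 2) gives 15566648·m = 180723·(-34494) − 27983·(-221826) = -26502204, so m = -6625551/3891662.
Then c = ((-221826) − 27983·(-6625551/3891662))/180723 = -3750873/3891662.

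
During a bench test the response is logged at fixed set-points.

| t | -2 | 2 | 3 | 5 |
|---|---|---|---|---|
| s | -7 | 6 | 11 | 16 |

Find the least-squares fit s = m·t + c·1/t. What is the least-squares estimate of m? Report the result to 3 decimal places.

Normal-equation sums: Σt·t = 42, Σt·1/t = 4, Σ1/t·1/t = 293/450.
And Σt·s = 139, Σ1/t·s = 401/30.
Eliminating c: (293/450)·(row 1) − 4·(row 2) gives (851/75)·m = (293/450)·139 − 4·(401/30) = 16667/450, so m = 16667/5106.
Then c = ((401/30) − 4·(16667/5106))/(293/450) = 405/851.

m = 3.264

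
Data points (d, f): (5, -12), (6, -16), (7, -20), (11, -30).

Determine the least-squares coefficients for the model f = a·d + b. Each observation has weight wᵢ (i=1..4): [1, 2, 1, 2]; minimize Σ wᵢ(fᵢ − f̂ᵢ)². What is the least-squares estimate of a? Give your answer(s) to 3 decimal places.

a = -2.868

The normal equations are: 388·a + 46·b = -1052;  46·a + 6·b = -124.
(Σwᵢ·d·d = 388, Σwᵢ·d = 46, Σwᵢ·1 = 6, Σwᵢ·d·f = -1052, Σwᵢ·f = -124.)
Eliminating b: 6·(row 1) − 46·(row 2) gives 212·a = 6·(-1052) − 46·(-124) = -608, so a = -152/53.
Then b = ((-124) − 46·(-152/53))/6 = 70/53.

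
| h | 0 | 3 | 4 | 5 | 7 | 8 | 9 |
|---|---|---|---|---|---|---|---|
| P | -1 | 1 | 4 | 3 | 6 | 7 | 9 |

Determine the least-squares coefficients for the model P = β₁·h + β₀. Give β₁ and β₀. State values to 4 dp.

β₁ = 1.0850, β₀ = -1.4369

The normal equations are: 244·β₁ + 36·β₀ = 213;  36·β₁ + 7·β₀ = 29.
Determinant 244·7 − 36² = 412.
β₁ = (213·7 − 36·29)/412 = 447/412; β₀ = (244·29 − 36·213)/412 = -148/103.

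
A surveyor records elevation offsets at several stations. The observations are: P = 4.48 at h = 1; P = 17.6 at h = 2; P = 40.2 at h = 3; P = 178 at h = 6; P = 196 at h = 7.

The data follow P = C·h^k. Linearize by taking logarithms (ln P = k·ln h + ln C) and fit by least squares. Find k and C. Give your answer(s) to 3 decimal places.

k = 1.992, C = 4.487

Let Y = ln P. Fitting Y = k·ln h + ln C by least squares:
Σln h = 5.5294, Σ(ln h)² = 8.6844, Σln P = 18.5213, Σln h·ln P = 25.6013.
Equations: 8.6844·k + 5.5294·ln C = 25.6013;  5.5294·k + 5·ln C = 18.5213.
Solving (det = 12.8473): k = 1.99218, ln C = 1.50113, so C = exp(1.50113) = 4.48676.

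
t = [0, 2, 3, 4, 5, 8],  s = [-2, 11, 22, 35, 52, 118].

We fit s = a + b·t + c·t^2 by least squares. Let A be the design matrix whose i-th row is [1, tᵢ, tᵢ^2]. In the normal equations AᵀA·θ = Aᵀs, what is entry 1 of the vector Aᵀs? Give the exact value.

Entry 1 ↔ basis 1, so (Aᵀs)_{1} = Σᵢ sᵢ = (1)·(-2) + (1)·(11) + (1)·(22) + (1)·(35) + (1)·(52) + (1)·(118) = 236.

236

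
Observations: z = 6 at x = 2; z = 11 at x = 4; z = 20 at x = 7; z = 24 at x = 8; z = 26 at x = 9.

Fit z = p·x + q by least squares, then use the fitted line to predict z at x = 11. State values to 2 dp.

Compute the Gram sums: Σx·x = 214, Σx = 30, Σ1 = 5.
Moment sums: Σx·z = 622, Σz = 87.
Normal equations: [[214, 30]; [30, 5]]·[p, q]ᵀ = [622, 87]ᵀ.
Δ = 214·5 − 30² = 170.
p = (622·5 − 30·87)/170 = 50/17; q = (214·87 − 30·622)/170 = -21/85.
At x = 11: ẑ = (50/17)·(11) + (-21/85)·(1) = 2729/85.

ẑ = 32.11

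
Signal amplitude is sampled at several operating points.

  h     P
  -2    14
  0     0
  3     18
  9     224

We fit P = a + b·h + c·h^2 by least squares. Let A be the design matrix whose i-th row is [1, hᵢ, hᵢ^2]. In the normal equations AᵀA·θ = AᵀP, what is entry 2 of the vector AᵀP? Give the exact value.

Entry 2 ↔ basis h, so (AᵀP)_{2} = Σᵢ (h)·Pᵢ = (-2)·(14) + (0)·(0) + (3)·(18) + (9)·(224) = 2042.

2042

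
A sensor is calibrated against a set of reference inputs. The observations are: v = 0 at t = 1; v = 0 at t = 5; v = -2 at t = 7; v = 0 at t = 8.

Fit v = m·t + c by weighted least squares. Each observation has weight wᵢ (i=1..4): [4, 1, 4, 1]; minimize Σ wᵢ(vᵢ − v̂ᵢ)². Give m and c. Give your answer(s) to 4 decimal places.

m = -0.2312, c = 0.2405

Entries of AᵀWA: Σwᵢ·t·t = 289, Σwᵢ·t = 45, Σwᵢ·1 = 10.
Moment sums: Σwᵢ·t·v = -56, Σwᵢ·v = -8.
Δ = 289·10 − 45² = 865.
m = ((-56)·10 − 45·(-8))/865 = -40/173; c = (289·(-8) − 45·(-56))/865 = 208/865.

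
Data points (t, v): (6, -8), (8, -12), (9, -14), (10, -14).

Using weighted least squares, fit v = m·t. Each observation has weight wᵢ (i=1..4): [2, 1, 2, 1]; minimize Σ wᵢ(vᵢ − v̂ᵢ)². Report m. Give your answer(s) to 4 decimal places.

m = -1.4673

The normal system MᵀWM·[m]ᵀ = MᵀWv is [[398]]·[m]ᵀ = [-584]ᵀ.
m = (-584)/398 = -1.46734.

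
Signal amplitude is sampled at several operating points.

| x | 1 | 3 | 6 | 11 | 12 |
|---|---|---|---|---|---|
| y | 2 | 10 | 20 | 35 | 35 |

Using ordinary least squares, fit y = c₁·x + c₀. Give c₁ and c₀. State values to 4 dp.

c₁ = 3.0451, c₀ = 0.3026

Compute the Gram sums: Σx·x = 311, Σx = 33, Σ1 = 5.
And Σx·y = 957, Σy = 102.
Eliminating c₀: 5·(row 1) − 33·(row 2) gives 466·c₁ = 5·957 − 33·102 = 1419, so c₁ = 1419/466.
Then c₀ = (102 − 33·(1419/466))/5 = 141/466.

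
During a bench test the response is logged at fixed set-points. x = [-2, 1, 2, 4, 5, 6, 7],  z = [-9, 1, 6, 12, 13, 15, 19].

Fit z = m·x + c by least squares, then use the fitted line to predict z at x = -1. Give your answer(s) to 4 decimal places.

Normal-equation sums: Σx·x = 135, Σx = 23, Σ1 = 7.
Right-hand side: Σx·z = 367, Σz = 57.
So AᵀA·[m, c]ᵀ = Aᵀz: [[135, 23]; [23, 7]]·[m, c]ᵀ = [367, 57]ᵀ.
Δ = 135·7 − 23² = 416.
m = (367·7 − 23·57)/416 = 629/208; c = (135·57 − 23·367)/416 = -373/208.
At x = -1: ẑ = (629/208)·(-1) + (-373/208)·(1) = -501/104.

ẑ = -4.8173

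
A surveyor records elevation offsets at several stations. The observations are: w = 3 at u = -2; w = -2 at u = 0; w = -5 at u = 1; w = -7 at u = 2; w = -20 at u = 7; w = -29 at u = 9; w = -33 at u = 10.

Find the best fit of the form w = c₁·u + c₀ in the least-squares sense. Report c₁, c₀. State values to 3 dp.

Compute the Gram sums: Σu·u = 239, Σu = 27, Σ1 = 7.
Moment sums: Σu·w = -756, Σw = -93.
Normal equations: [[239, 27]; [27, 7]]·[c₁, c₀]ᵀ = [-756, -93]ᵀ.
Eliminating c₀: 7·(row 1) − 27·(row 2) gives 944·c₁ = 7·(-756) − 27·(-93) = -2781, so c₁ = -2781/944.
Then c₀ = ((-93) − 27·(-2781/944))/7 = -1815/944.

c₁ = -2.946, c₀ = -1.923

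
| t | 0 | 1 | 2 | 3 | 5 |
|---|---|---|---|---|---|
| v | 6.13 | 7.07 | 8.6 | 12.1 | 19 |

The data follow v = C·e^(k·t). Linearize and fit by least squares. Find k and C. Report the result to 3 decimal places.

k = 0.235, C = 5.786

Linearized form: ln v = k·t + ln C. From the 5 transformed points,
Over the data: Σt = 11.0000, Σ(t)² = 39.0000, Σln v = 11.3585, Σt·ln v = 28.4612.
Normal system: [[39.0000, 11.0000]; [11.0000, 5]]·[k, ln C]ᵀ = [28.4612, 11.3585]ᵀ.
Slope k = (n·Σt·ln v − Σt·Σln v)/(n·Σ(t)² − (Σt)²) = (5·28.4612 − 11.0000·11.3585)/74.0000 = 0.23463; ln C = (Σln v − k·Σt)/n = 1.75550, so C = exp(1.75550) = 5.78633.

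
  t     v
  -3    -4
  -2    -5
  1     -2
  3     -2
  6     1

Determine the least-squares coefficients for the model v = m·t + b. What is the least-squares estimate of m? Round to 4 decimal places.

m = 0.5926

From the data, Σt·t = 59, Σt = 5, Σ1 = 5.
Right-hand side: Σt·v = 20, Σv = -12.
Eliminating b: 5·(row 1) − 5·(row 2) gives 270·m = 5·20 − 5·(-12) = 160, so m = 16/27.
Then b = ((-12) − 5·(16/27))/5 = -404/135.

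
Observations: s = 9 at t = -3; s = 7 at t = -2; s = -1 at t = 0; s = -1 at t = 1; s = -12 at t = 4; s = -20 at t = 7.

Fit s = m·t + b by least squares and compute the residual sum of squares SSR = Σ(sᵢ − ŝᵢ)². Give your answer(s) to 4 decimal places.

Sums needed: Σt·t = 79, Σt = 7, Σ1 = 6.
For Aᵀs: Σt·s = -230, Σs = -18.
AᵀA·[m, b]ᵀ = Aᵀs becomes [[79, 7]; [7, 6]]·[m, b]ᵀ = [-230, -18]ᵀ.
Eliminating b: 6·(row 1) − 7·(row 2) gives 425·m = 6·(-230) − 7·(-18) = -1254, so m = -1254/425.
Then b = ((-18) − 7·(-1254/425))/6 = 188/425.
Residuals: -5/17, 279/425, -613/425, 641/425, -16/25, 18/85; SSR = 2264/425.

SSR = 5.3271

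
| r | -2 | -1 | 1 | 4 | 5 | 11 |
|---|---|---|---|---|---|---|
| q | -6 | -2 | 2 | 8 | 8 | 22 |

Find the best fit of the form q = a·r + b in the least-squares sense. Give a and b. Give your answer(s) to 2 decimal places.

The normal equations are: 168·a + 18·b = 330;  18·a + 6·b = 32.
Δ = 168·6 − 18² = 684.
a = (330·6 − 18·32)/684 = 39/19; b = (168·32 − 18·330)/684 = -47/57.

a = 2.05, b = -0.82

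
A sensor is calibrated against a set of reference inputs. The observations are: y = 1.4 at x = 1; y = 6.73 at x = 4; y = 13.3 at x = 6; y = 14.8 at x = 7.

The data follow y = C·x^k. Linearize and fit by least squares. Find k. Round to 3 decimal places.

k = 1.224

With ln yᵢ as the transformed response and ln xᵢ as the regressor:
Σln x = 5.1240, Σ(ln x)² = 8.9188, Σln y = 7.5254, Σln x·ln y = 12.5232.
Normal system: [[8.9188, 5.1240]; [5.1240, 4]]·[k, ln C]ᵀ = [12.5232, 7.5254]ᵀ.
Slope k = (n·Σln x·ln y − Σln x·Σln y)/(n·Σ(ln x)² − (Σln x)²) = (4·12.5232 − 5.1240·7.5254)/9.4201 = 1.22428; ln C = (Σln y − k·Σln x)/n = 0.31307.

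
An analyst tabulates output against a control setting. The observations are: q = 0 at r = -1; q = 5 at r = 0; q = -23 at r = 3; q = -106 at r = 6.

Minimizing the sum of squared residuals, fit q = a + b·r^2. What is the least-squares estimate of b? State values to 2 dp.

b = -3.06

Entries of MᵀM: Σ1 = 4, Σr^2 = 46, Σr^2·r^2 = 1378.
For Mᵀq: Σq = -124, Σr^2·q = -4023.
Δ = 4·1378 − 46² = 3396.
a = ((-124)·1378 − 46·(-4023))/3396 = 7093/1698; b = (4·(-4023) − 46·(-124))/3396 = -2597/849.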